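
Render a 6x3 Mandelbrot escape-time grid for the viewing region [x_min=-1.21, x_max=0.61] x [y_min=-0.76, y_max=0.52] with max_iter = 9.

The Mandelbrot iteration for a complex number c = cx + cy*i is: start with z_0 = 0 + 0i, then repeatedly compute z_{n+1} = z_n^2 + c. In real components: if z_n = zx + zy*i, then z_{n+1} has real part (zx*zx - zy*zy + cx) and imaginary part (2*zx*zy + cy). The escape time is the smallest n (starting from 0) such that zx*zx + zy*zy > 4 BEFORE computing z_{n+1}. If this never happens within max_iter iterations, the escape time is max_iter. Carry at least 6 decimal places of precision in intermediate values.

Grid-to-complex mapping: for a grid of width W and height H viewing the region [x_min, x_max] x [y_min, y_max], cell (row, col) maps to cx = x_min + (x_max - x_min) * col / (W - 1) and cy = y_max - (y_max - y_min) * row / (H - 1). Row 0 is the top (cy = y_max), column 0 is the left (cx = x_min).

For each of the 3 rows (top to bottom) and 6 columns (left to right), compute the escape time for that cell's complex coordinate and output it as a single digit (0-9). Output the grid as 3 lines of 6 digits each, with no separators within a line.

(row=0, col=0): c = -1.2100 + 0.5200i → escape time 4
(row=0, col=1): c = -0.8460 + 0.5200i → escape time 5
(row=0, col=2): c = -0.4820 + 0.5200i → escape time 9
(row=0, col=3): c = -0.1180 + 0.5200i → escape time 9
(row=0, col=4): c = 0.2460 + 0.5200i → escape time 9
(row=0, col=5): c = 0.6100 + 0.5200i → escape time 3
(row=1, col=0): c = -1.2100 + -0.1200i → escape time 9
(row=1, col=1): c = -0.8460 + -0.1200i → escape time 9
(row=1, col=2): c = -0.4820 + -0.1200i → escape time 9
(row=1, col=3): c = -0.1180 + -0.1200i → escape time 9
(row=1, col=4): c = 0.2460 + -0.1200i → escape time 9
(row=1, col=5): c = 0.6100 + -0.1200i → escape time 4
(row=2, col=0): c = -1.2100 + -0.7600i → escape time 3
(row=2, col=1): c = -0.8460 + -0.7600i → escape time 4
(row=2, col=2): c = -0.4820 + -0.7600i → escape time 6
(row=2, col=3): c = -0.1180 + -0.7600i → escape time 9
(row=2, col=4): c = 0.2460 + -0.7600i → escape time 5
(row=2, col=5): c = 0.6100 + -0.7600i → escape time 3

Answer: 459993
999994
346953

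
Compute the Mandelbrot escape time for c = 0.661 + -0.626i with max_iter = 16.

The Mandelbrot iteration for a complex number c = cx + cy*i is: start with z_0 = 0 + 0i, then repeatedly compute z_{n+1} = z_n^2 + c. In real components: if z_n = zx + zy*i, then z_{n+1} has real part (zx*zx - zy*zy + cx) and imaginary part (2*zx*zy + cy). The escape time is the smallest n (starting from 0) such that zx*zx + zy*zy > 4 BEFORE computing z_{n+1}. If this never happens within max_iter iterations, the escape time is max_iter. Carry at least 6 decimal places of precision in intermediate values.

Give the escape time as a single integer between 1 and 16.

Answer: 3

Derivation:
z_0 = 0 + 0i, c = 0.6610 + -0.6260i
Iter 1: z = 0.6610 + -0.6260i, |z|^2 = 0.8288
Iter 2: z = 0.7060 + -1.4536i, |z|^2 = 2.6114
Iter 3: z = -0.9534 + -2.6786i, |z|^2 = 8.0837
Escaped at iteration 3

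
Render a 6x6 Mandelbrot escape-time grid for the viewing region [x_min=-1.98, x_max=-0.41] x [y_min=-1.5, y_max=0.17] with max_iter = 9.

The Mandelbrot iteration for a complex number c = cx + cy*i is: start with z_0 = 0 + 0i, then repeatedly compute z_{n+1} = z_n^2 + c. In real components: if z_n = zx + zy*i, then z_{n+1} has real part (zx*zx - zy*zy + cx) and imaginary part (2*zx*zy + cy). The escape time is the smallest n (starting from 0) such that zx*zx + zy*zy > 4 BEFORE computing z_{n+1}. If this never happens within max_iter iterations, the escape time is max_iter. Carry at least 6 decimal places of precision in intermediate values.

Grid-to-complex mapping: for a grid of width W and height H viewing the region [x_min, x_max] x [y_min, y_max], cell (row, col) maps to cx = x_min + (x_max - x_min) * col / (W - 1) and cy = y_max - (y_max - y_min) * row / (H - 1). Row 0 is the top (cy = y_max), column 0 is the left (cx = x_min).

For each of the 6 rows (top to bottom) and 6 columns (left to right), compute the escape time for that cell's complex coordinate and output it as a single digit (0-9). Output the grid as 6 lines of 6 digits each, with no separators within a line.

(row=0, col=0): c = -1.9800 + 0.1700i → escape time 3
(row=0, col=1): c = -1.6660 + 0.1700i → escape time 4
(row=0, col=2): c = -1.3520 + 0.1700i → escape time 8
(row=0, col=3): c = -1.0380 + 0.1700i → escape time 9
(row=0, col=4): c = -0.7240 + 0.1700i → escape time 9
(row=0, col=5): c = -0.4100 + 0.1700i → escape time 9
(row=1, col=0): c = -1.9800 + -0.1640i → escape time 3
(row=1, col=1): c = -1.6660 + -0.1640i → escape time 5
(row=1, col=2): c = -1.3520 + -0.1640i → escape time 8
(row=1, col=3): c = -1.0380 + -0.1640i → escape time 9
(row=1, col=4): c = -0.7240 + -0.1640i → escape time 9
(row=1, col=5): c = -0.4100 + -0.1640i → escape time 9
(row=2, col=0): c = -1.9800 + -0.4980i → escape time 1
(row=2, col=1): c = -1.6660 + -0.4980i → escape time 3
(row=2, col=2): c = -1.3520 + -0.4980i → escape time 3
(row=2, col=3): c = -1.0380 + -0.4980i → escape time 5
(row=2, col=4): c = -0.7240 + -0.4980i → escape time 7
(row=2, col=5): c = -0.4100 + -0.4980i → escape time 9
(row=3, col=0): c = -1.9800 + -0.8320i → escape time 1
(row=3, col=1): c = -1.6660 + -0.8320i → escape time 3
(row=3, col=2): c = -1.3520 + -0.8320i → escape time 3
(row=3, col=3): c = -1.0380 + -0.8320i → escape time 3
(row=3, col=4): c = -0.7240 + -0.8320i → escape time 4
(row=3, col=5): c = -0.4100 + -0.8320i → escape time 6
(row=4, col=0): c = -1.9800 + -1.1660i → escape time 1
(row=4, col=1): c = -1.6660 + -1.1660i → escape time 1
(row=4, col=2): c = -1.3520 + -1.1660i → escape time 2
(row=4, col=3): c = -1.0380 + -1.1660i → escape time 3
(row=4, col=4): c = -0.7240 + -1.1660i → escape time 3
(row=4, col=5): c = -0.4100 + -1.1660i → escape time 3
(row=5, col=0): c = -1.9800 + -1.5000i → escape time 1
(row=5, col=1): c = -1.6660 + -1.5000i → escape time 1
(row=5, col=2): c = -1.3520 + -1.5000i → escape time 1
(row=5, col=3): c = -1.0380 + -1.5000i → escape time 2
(row=5, col=4): c = -0.7240 + -1.5000i → escape time 2
(row=5, col=5): c = -0.4100 + -1.5000i → escape time 2

Answer: 348999
358999
133579
133346
112333
111222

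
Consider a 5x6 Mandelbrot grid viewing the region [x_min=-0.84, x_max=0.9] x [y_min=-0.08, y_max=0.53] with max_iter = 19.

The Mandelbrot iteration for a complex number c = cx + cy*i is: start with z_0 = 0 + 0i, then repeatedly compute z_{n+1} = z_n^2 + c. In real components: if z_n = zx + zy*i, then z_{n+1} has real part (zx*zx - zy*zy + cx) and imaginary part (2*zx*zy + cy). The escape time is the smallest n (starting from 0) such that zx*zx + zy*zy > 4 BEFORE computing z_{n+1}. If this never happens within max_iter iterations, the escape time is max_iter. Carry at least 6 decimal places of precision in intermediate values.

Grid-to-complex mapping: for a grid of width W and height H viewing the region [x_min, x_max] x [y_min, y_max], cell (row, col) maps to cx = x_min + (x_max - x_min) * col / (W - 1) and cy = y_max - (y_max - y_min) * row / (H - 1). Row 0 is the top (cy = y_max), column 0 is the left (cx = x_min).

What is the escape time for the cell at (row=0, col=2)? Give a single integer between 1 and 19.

Answer: 19

Derivation:
z_0 = 0 + 0i, c = 0.0300 + 0.5300i
Iter 1: z = 0.0300 + 0.5300i, |z|^2 = 0.2818
Iter 2: z = -0.2500 + 0.5618i, |z|^2 = 0.3781
Iter 3: z = -0.2231 + 0.2491i, |z|^2 = 0.1118
Iter 4: z = 0.0177 + 0.4188i, |z|^2 = 0.1757
Iter 5: z = -0.1451 + 0.5449i, |z|^2 = 0.3179
Iter 6: z = -0.2458 + 0.3719i, |z|^2 = 0.1987
Iter 7: z = -0.0479 + 0.3472i, |z|^2 = 0.1228
Iter 8: z = -0.0882 + 0.4968i, |z|^2 = 0.2546
Iter 9: z = -0.2090 + 0.4423i, |z|^2 = 0.2393
Iter 10: z = -0.1220 + 0.3451i, |z|^2 = 0.1340
Iter 11: z = -0.0742 + 0.4458i, |z|^2 = 0.2043
Iter 12: z = -0.1632 + 0.4638i, |z|^2 = 0.2418
Iter 13: z = -0.1585 + 0.3786i, |z|^2 = 0.1684
Iter 14: z = -0.0882 + 0.4100i, |z|^2 = 0.1759
Iter 15: z = -0.1303 + 0.4577i, |z|^2 = 0.2264
Iter 16: z = -0.1625 + 0.4107i, |z|^2 = 0.1951
Iter 17: z = -0.1123 + 0.3965i, |z|^2 = 0.1698
Iter 18: z = -0.1146 + 0.4410i, |z|^2 = 0.2076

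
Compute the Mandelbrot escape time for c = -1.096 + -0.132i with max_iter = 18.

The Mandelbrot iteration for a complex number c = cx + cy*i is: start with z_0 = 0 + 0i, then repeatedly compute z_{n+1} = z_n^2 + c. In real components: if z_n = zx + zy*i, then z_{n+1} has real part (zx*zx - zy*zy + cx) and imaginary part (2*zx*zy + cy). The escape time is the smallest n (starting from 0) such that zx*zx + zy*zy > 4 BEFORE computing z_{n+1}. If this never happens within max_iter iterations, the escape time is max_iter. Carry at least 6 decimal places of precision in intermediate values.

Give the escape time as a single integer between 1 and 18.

z_0 = 0 + 0i, c = -1.0960 + -0.1320i
Iter 1: z = -1.0960 + -0.1320i, |z|^2 = 1.2186
Iter 2: z = 0.0878 + 0.1573i, |z|^2 = 0.0325
Iter 3: z = -1.1130 + -0.1044i, |z|^2 = 1.2498
Iter 4: z = 0.1320 + 0.1003i, |z|^2 = 0.0275
Iter 5: z = -1.0886 + -0.1055i, |z|^2 = 1.1963
Iter 6: z = 0.0780 + 0.0977i, |z|^2 = 0.0156
Iter 7: z = -1.0995 + -0.1167i, |z|^2 = 1.2225
Iter 8: z = 0.0992 + 0.1247i, |z|^2 = 0.0254
Iter 9: z = -1.1017 + -0.1073i, |z|^2 = 1.2253
Iter 10: z = 0.1063 + 0.1043i, |z|^2 = 0.0222
Iter 11: z = -1.0956 + -0.1098i, |z|^2 = 1.2124
Iter 12: z = 0.0923 + 0.1086i, |z|^2 = 0.0203
Iter 13: z = -1.0993 + -0.1120i, |z|^2 = 1.2210
Iter 14: z = 0.0999 + 0.1141i, |z|^2 = 0.0230
Iter 15: z = -1.0990 + -0.1092i, |z|^2 = 1.2198
Iter 16: z = 0.1000 + 0.1080i, |z|^2 = 0.0217
Iter 17: z = -1.0977 + -0.1104i, |z|^2 = 1.2171

Answer: 18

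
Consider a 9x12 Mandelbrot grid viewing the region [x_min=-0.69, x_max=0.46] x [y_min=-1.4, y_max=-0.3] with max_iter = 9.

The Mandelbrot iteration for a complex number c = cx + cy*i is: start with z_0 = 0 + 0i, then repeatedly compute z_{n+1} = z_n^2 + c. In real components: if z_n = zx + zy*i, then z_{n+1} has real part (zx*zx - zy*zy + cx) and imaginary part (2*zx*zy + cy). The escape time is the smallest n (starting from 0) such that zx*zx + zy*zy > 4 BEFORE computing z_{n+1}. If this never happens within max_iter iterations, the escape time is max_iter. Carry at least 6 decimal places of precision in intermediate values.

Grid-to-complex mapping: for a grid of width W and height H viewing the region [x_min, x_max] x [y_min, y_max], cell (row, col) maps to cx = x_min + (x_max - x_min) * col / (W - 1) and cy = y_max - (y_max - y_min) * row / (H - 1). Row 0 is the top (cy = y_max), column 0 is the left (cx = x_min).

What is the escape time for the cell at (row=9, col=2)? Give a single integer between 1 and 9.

Answer: 3

Derivation:
z_0 = 0 + 0i, c = -0.4025 + -1.2000i
Iter 1: z = -0.4025 + -1.2000i, |z|^2 = 1.6020
Iter 2: z = -1.6805 + -0.2340i, |z|^2 = 2.8788
Iter 3: z = 2.3668 + -0.4135i, |z|^2 = 5.7728
Escaped at iteration 3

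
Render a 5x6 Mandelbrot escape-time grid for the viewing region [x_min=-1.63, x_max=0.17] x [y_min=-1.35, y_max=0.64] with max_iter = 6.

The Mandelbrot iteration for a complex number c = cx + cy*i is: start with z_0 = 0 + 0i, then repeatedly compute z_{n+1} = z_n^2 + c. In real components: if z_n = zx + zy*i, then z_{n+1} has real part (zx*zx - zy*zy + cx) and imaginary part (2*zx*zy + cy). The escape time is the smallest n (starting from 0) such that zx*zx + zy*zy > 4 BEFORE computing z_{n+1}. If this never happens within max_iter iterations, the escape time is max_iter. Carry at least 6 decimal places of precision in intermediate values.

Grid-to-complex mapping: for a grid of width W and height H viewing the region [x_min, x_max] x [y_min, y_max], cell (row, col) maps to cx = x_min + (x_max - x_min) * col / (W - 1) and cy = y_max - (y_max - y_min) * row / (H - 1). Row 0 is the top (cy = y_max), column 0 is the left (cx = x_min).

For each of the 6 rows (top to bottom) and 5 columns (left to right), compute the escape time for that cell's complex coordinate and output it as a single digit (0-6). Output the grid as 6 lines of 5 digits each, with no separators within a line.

Answer: 33566
46666
56666
34666
23464
12222

Derivation:
(row=0, col=0): c = -1.6300 + 0.6400i → escape time 3
(row=0, col=1): c = -1.1800 + 0.6400i → escape time 3
(row=0, col=2): c = -0.7300 + 0.6400i → escape time 5
(row=0, col=3): c = -0.2800 + 0.6400i → escape time 6
(row=0, col=4): c = 0.1700 + 0.6400i → escape time 6
(row=1, col=0): c = -1.6300 + 0.2420i → escape time 4
(row=1, col=1): c = -1.1800 + 0.2420i → escape time 6
(row=1, col=2): c = -0.7300 + 0.2420i → escape time 6
(row=1, col=3): c = -0.2800 + 0.2420i → escape time 6
(row=1, col=4): c = 0.1700 + 0.2420i → escape time 6
(row=2, col=0): c = -1.6300 + -0.1560i → escape time 5
(row=2, col=1): c = -1.1800 + -0.1560i → escape time 6
(row=2, col=2): c = -0.7300 + -0.1560i → escape time 6
(row=2, col=3): c = -0.2800 + -0.1560i → escape time 6
(row=2, col=4): c = 0.1700 + -0.1560i → escape time 6
(row=3, col=0): c = -1.6300 + -0.5540i → escape time 3
(row=3, col=1): c = -1.1800 + -0.5540i → escape time 4
(row=3, col=2): c = -0.7300 + -0.5540i → escape time 6
(row=3, col=3): c = -0.2800 + -0.5540i → escape time 6
(row=3, col=4): c = 0.1700 + -0.5540i → escape time 6
(row=4, col=0): c = -1.6300 + -0.9520i → escape time 2
(row=4, col=1): c = -1.1800 + -0.9520i → escape time 3
(row=4, col=2): c = -0.7300 + -0.9520i → escape time 4
(row=4, col=3): c = -0.2800 + -0.9520i → escape time 6
(row=4, col=4): c = 0.1700 + -0.9520i → escape time 4
(row=5, col=0): c = -1.6300 + -1.3500i → escape time 1
(row=5, col=1): c = -1.1800 + -1.3500i → escape time 2
(row=5, col=2): c = -0.7300 + -1.3500i → escape time 2
(row=5, col=3): c = -0.2800 + -1.3500i → escape time 2
(row=5, col=4): c = 0.1700 + -1.3500i → escape time 2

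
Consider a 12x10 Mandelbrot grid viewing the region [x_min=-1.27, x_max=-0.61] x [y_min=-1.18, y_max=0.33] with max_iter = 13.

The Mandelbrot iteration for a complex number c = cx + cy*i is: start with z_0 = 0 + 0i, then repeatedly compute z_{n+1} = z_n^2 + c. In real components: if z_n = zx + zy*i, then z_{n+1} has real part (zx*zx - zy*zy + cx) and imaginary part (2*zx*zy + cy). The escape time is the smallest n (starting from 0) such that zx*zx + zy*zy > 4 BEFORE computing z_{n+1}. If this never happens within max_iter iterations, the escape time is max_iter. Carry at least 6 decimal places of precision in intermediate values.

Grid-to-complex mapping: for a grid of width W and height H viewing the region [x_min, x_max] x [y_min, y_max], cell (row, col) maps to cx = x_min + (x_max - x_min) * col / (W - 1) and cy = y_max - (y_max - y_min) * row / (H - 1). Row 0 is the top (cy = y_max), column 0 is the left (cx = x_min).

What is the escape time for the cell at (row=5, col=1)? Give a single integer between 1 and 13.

Answer: 5

Derivation:
z_0 = 0 + 0i, c = -1.2100 + -0.5089i
Iter 1: z = -1.2100 + -0.5089i, |z|^2 = 1.7231
Iter 2: z = -0.0049 + 0.7226i, |z|^2 = 0.5222
Iter 3: z = -1.7322 + -0.5159i, |z|^2 = 3.2666
Iter 4: z = 1.5242 + 1.2784i, |z|^2 = 3.9576
Iter 5: z = -0.5212 + 3.3883i, |z|^2 = 11.7522
Escaped at iteration 5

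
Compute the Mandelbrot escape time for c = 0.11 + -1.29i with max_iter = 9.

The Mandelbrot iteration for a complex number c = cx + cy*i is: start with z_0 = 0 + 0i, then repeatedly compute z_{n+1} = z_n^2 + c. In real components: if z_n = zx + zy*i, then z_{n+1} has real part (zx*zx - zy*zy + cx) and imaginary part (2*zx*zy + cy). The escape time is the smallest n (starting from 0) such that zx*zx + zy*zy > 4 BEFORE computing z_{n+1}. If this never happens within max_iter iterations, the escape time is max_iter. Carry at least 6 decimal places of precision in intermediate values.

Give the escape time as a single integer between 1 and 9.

Answer: 2

Derivation:
z_0 = 0 + 0i, c = 0.1100 + -1.2900i
Iter 1: z = 0.1100 + -1.2900i, |z|^2 = 1.6762
Iter 2: z = -1.5420 + -1.5738i, |z|^2 = 4.8546
Escaped at iteration 2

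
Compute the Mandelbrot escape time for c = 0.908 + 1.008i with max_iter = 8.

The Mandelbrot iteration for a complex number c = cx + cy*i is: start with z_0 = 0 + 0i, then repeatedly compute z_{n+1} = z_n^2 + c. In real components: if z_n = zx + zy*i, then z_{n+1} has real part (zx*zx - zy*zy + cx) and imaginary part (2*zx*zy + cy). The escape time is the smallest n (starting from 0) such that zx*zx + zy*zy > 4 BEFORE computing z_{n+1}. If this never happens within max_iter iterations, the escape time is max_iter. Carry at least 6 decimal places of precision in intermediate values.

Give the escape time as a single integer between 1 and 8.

Answer: 2

Derivation:
z_0 = 0 + 0i, c = 0.9080 + 1.0080i
Iter 1: z = 0.9080 + 1.0080i, |z|^2 = 1.8405
Iter 2: z = 0.7164 + 2.8385i, |z|^2 = 8.5705
Escaped at iteration 2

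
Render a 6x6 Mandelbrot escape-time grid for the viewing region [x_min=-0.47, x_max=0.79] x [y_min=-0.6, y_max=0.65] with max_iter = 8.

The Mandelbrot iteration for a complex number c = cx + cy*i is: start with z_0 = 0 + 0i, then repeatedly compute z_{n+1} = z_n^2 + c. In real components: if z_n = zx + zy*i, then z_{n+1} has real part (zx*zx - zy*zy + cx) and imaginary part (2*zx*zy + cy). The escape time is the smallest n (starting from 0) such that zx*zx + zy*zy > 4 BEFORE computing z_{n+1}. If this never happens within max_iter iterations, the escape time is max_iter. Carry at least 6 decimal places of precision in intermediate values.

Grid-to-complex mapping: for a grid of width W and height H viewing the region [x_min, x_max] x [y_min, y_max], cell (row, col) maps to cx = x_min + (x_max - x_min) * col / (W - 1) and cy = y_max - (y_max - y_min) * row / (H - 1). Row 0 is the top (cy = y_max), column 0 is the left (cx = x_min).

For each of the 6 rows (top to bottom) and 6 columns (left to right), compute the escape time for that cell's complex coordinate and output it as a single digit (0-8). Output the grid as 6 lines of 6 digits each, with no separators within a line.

Answer: 888833
888843
888843
888843
888843
888843

Derivation:
(row=0, col=0): c = -0.4700 + 0.6500i → escape time 8
(row=0, col=1): c = -0.2180 + 0.6500i → escape time 8
(row=0, col=2): c = 0.0340 + 0.6500i → escape time 8
(row=0, col=3): c = 0.2860 + 0.6500i → escape time 8
(row=0, col=4): c = 0.5380 + 0.6500i → escape time 3
(row=0, col=5): c = 0.7900 + 0.6500i → escape time 3
(row=1, col=0): c = -0.4700 + 0.4000i → escape time 8
(row=1, col=1): c = -0.2180 + 0.4000i → escape time 8
(row=1, col=2): c = 0.0340 + 0.4000i → escape time 8
(row=1, col=3): c = 0.2860 + 0.4000i → escape time 8
(row=1, col=4): c = 0.5380 + 0.4000i → escape time 4
(row=1, col=5): c = 0.7900 + 0.4000i → escape time 3
(row=2, col=0): c = -0.4700 + 0.1500i → escape time 8
(row=2, col=1): c = -0.2180 + 0.1500i → escape time 8
(row=2, col=2): c = 0.0340 + 0.1500i → escape time 8
(row=2, col=3): c = 0.2860 + 0.1500i → escape time 8
(row=2, col=4): c = 0.5380 + 0.1500i → escape time 4
(row=2, col=5): c = 0.7900 + 0.1500i → escape time 3
(row=3, col=0): c = -0.4700 + -0.1000i → escape time 8
(row=3, col=1): c = -0.2180 + -0.1000i → escape time 8
(row=3, col=2): c = 0.0340 + -0.1000i → escape time 8
(row=3, col=3): c = 0.2860 + -0.1000i → escape time 8
(row=3, col=4): c = 0.5380 + -0.1000i → escape time 4
(row=3, col=5): c = 0.7900 + -0.1000i → escape time 3
(row=4, col=0): c = -0.4700 + -0.3500i → escape time 8
(row=4, col=1): c = -0.2180 + -0.3500i → escape time 8
(row=4, col=2): c = 0.0340 + -0.3500i → escape time 8
(row=4, col=3): c = 0.2860 + -0.3500i → escape time 8
(row=4, col=4): c = 0.5380 + -0.3500i → escape time 4
(row=4, col=5): c = 0.7900 + -0.3500i → escape time 3
(row=5, col=0): c = -0.4700 + -0.6000i → escape time 8
(row=5, col=1): c = -0.2180 + -0.6000i → escape time 8
(row=5, col=2): c = 0.0340 + -0.6000i → escape time 8
(row=5, col=3): c = 0.2860 + -0.6000i → escape time 8
(row=5, col=4): c = 0.5380 + -0.6000i → escape time 4
(row=5, col=5): c = 0.7900 + -0.6000i → escape time 3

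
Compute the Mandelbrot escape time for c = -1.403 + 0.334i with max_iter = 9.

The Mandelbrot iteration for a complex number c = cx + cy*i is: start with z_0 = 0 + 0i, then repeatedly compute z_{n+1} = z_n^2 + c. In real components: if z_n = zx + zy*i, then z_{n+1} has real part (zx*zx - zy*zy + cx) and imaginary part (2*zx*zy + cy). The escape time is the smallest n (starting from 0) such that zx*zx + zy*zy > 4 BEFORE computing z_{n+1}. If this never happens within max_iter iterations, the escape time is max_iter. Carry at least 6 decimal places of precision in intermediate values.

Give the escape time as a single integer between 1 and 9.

Answer: 5

Derivation:
z_0 = 0 + 0i, c = -1.4030 + 0.3340i
Iter 1: z = -1.4030 + 0.3340i, |z|^2 = 2.0800
Iter 2: z = 0.4539 + -0.6032i, |z|^2 = 0.5698
Iter 3: z = -1.5609 + -0.2135i, |z|^2 = 2.4819
Iter 4: z = 0.9877 + 1.0006i, |z|^2 = 1.9768
Iter 5: z = -1.4286 + 2.3106i, |z|^2 = 7.3798
Escaped at iteration 5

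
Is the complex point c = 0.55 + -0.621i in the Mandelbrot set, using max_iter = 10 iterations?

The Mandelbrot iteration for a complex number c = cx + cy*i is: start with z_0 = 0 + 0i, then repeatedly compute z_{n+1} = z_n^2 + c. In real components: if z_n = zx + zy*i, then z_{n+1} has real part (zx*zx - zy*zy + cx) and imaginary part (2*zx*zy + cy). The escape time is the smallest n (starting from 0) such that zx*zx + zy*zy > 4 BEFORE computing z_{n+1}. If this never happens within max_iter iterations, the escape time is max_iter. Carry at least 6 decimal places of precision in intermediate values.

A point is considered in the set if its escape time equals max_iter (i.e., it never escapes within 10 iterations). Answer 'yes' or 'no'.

Answer: no

Derivation:
z_0 = 0 + 0i, c = 0.5500 + -0.6210i
Iter 1: z = 0.5500 + -0.6210i, |z|^2 = 0.6881
Iter 2: z = 0.4669 + -1.3041i, |z|^2 = 1.9186
Iter 3: z = -0.9327 + -1.8387i, |z|^2 = 4.2506
Escaped at iteration 3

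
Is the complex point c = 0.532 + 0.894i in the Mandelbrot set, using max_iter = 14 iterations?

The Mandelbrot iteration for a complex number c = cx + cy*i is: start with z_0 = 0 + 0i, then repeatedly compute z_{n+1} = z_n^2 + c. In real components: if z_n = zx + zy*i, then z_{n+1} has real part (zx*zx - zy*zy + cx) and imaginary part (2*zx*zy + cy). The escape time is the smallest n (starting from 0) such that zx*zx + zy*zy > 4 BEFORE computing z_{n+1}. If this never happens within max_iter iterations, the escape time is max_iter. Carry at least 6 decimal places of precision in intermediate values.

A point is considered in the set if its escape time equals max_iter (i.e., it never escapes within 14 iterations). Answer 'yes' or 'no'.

z_0 = 0 + 0i, c = 0.5320 + 0.8940i
Iter 1: z = 0.5320 + 0.8940i, |z|^2 = 1.0823
Iter 2: z = 0.0158 + 1.8452i, |z|^2 = 3.4051
Iter 3: z = -2.8726 + 0.9523i, |z|^2 = 9.1585
Escaped at iteration 3

Answer: no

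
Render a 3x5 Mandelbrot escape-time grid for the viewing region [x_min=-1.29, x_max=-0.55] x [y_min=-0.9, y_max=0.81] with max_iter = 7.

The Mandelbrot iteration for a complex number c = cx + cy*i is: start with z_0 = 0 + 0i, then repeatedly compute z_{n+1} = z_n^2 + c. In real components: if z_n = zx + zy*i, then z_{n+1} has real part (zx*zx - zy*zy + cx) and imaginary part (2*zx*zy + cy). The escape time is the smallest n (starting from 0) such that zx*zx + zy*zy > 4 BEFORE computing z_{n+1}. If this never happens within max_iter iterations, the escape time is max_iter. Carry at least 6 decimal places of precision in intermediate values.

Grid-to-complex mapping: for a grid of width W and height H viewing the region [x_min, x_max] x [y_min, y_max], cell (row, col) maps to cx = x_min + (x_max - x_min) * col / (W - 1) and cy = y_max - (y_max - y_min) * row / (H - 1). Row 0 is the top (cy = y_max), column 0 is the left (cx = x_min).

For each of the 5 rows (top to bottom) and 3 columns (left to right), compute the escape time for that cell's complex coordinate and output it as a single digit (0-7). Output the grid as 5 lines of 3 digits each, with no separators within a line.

(row=0, col=0): c = -1.2900 + 0.8100i → escape time 3
(row=0, col=1): c = -0.9200 + 0.8100i → escape time 4
(row=0, col=2): c = -0.5500 + 0.8100i → escape time 5
(row=1, col=0): c = -1.2900 + 0.3825i → escape time 7
(row=1, col=1): c = -0.9200 + 0.3825i → escape time 7
(row=1, col=2): c = -0.5500 + 0.3825i → escape time 7
(row=2, col=0): c = -1.2900 + -0.0450i → escape time 7
(row=2, col=1): c = -0.9200 + -0.0450i → escape time 7
(row=2, col=2): c = -0.5500 + -0.0450i → escape time 7
(row=3, col=0): c = -1.2900 + -0.4725i → escape time 4
(row=3, col=1): c = -0.9200 + -0.4725i → escape time 5
(row=3, col=2): c = -0.5500 + -0.4725i → escape time 7
(row=4, col=0): c = -1.2900 + -0.9000i → escape time 3
(row=4, col=1): c = -0.9200 + -0.9000i → escape time 3
(row=4, col=2): c = -0.5500 + -0.9000i → escape time 4

Answer: 345
777
777
457
334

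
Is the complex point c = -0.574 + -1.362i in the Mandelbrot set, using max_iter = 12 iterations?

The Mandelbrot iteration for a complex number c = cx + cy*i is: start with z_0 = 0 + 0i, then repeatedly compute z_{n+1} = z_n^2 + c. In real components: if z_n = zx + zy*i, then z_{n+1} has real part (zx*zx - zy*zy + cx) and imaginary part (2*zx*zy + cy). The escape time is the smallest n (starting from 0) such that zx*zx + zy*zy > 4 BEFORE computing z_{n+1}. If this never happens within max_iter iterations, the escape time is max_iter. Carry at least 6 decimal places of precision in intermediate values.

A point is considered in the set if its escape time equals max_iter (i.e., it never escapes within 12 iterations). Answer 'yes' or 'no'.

z_0 = 0 + 0i, c = -0.5740 + -1.3620i
Iter 1: z = -0.5740 + -1.3620i, |z|^2 = 2.1845
Iter 2: z = -2.0996 + 0.2016i, |z|^2 = 4.4488
Escaped at iteration 2

Answer: no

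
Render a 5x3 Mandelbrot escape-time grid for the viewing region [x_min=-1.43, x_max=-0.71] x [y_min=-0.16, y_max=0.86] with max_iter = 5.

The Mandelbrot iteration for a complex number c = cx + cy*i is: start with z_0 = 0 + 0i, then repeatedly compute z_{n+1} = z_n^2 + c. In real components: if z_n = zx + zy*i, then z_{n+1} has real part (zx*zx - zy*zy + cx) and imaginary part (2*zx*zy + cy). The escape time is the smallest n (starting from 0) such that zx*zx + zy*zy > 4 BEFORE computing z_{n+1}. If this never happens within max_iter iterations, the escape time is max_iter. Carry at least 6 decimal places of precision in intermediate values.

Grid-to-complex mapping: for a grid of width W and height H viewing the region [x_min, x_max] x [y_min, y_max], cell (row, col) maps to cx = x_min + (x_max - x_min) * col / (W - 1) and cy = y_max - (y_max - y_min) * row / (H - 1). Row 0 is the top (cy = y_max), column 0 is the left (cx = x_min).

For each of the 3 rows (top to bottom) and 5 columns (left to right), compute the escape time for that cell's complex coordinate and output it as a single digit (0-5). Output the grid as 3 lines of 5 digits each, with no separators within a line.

Answer: 33334
55555
55555

Derivation:
(row=0, col=0): c = -1.4300 + 0.8600i → escape time 3
(row=0, col=1): c = -1.2500 + 0.8600i → escape time 3
(row=0, col=2): c = -1.0700 + 0.8600i → escape time 3
(row=0, col=3): c = -0.8900 + 0.8600i → escape time 3
(row=0, col=4): c = -0.7100 + 0.8600i → escape time 4
(row=1, col=0): c = -1.4300 + 0.3500i → escape time 5
(row=1, col=1): c = -1.2500 + 0.3500i → escape time 5
(row=1, col=2): c = -1.0700 + 0.3500i → escape time 5
(row=1, col=3): c = -0.8900 + 0.3500i → escape time 5
(row=1, col=4): c = -0.7100 + 0.3500i → escape time 5
(row=2, col=0): c = -1.4300 + -0.1600i → escape time 5
(row=2, col=1): c = -1.2500 + -0.1600i → escape time 5
(row=2, col=2): c = -1.0700 + -0.1600i → escape time 5
(row=2, col=3): c = -0.8900 + -0.1600i → escape time 5
(row=2, col=4): c = -0.7100 + -0.1600i → escape time 5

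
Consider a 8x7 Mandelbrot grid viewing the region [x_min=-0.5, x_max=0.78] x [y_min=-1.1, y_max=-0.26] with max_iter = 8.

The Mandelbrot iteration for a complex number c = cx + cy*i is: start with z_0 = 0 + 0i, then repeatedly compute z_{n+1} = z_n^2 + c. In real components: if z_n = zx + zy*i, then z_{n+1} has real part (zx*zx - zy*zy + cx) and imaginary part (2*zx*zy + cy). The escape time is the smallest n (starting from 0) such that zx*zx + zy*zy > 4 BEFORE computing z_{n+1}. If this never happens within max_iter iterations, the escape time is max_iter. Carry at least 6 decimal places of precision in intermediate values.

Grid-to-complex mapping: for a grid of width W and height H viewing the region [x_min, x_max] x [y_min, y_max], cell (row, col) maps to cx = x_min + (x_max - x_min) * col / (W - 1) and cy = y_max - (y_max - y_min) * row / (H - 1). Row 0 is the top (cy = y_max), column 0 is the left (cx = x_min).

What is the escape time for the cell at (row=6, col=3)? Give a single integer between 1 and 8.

z_0 = 0 + 0i, c = 0.0486 + -1.1000i
Iter 1: z = 0.0486 + -1.1000i, |z|^2 = 1.2124
Iter 2: z = -1.1591 + -1.2069i, |z|^2 = 2.7999
Iter 3: z = -0.0645 + 1.6977i, |z|^2 = 2.8862
Iter 4: z = -2.8293 + -1.3190i, |z|^2 = 9.7448
Escaped at iteration 4

Answer: 4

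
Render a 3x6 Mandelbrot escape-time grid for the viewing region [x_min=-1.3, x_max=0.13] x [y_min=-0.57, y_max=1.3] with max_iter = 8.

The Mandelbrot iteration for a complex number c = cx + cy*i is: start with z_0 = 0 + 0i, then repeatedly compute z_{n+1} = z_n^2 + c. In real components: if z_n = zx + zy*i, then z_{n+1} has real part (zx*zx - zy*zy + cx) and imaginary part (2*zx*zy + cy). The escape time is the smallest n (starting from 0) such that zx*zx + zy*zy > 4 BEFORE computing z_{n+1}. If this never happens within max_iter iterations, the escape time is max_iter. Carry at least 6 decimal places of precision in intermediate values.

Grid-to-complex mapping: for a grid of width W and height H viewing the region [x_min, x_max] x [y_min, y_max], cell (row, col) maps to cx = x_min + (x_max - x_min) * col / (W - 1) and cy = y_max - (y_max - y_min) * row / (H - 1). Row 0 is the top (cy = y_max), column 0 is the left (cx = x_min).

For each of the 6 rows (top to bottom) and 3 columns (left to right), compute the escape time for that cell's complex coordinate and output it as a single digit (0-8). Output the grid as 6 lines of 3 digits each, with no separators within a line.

Answer: 232
345
388
888
888
388

Derivation:
(row=0, col=0): c = -1.3000 + 1.3000i → escape time 2
(row=0, col=1): c = -0.5850 + 1.3000i → escape time 3
(row=0, col=2): c = 0.1300 + 1.3000i → escape time 2
(row=1, col=0): c = -1.3000 + 0.9260i → escape time 3
(row=1, col=1): c = -0.5850 + 0.9260i → escape time 4
(row=1, col=2): c = 0.1300 + 0.9260i → escape time 5
(row=2, col=0): c = -1.3000 + 0.5520i → escape time 3
(row=2, col=1): c = -0.5850 + 0.5520i → escape time 8
(row=2, col=2): c = 0.1300 + 0.5520i → escape time 8
(row=3, col=0): c = -1.3000 + 0.1780i → escape time 8
(row=3, col=1): c = -0.5850 + 0.1780i → escape time 8
(row=3, col=2): c = 0.1300 + 0.1780i → escape time 8
(row=4, col=0): c = -1.3000 + -0.1960i → escape time 8
(row=4, col=1): c = -0.5850 + -0.1960i → escape time 8
(row=4, col=2): c = 0.1300 + -0.1960i → escape time 8
(row=5, col=0): c = -1.3000 + -0.5700i → escape time 3
(row=5, col=1): c = -0.5850 + -0.5700i → escape time 8
(row=5, col=2): c = 0.1300 + -0.5700i → escape time 8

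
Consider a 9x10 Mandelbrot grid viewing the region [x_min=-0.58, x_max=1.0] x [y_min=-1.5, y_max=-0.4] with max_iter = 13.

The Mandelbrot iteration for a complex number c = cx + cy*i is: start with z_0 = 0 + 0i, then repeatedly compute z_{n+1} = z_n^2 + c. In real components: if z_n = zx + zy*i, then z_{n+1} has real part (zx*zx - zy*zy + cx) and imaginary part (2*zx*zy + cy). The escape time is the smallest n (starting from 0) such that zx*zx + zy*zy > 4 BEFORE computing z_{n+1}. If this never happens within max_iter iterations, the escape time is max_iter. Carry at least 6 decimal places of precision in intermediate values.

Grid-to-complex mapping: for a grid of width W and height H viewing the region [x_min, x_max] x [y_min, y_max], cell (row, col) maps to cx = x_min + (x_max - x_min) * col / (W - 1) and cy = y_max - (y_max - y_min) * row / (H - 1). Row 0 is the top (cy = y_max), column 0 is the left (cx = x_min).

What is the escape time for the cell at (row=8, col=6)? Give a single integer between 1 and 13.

Answer: 2

Derivation:
z_0 = 0 + 0i, c = 0.6050 + -1.3778i
Iter 1: z = 0.6050 + -1.3778i, |z|^2 = 2.2643
Iter 2: z = -0.9272 + -3.0449i, |z|^2 = 10.1311
Escaped at iteration 2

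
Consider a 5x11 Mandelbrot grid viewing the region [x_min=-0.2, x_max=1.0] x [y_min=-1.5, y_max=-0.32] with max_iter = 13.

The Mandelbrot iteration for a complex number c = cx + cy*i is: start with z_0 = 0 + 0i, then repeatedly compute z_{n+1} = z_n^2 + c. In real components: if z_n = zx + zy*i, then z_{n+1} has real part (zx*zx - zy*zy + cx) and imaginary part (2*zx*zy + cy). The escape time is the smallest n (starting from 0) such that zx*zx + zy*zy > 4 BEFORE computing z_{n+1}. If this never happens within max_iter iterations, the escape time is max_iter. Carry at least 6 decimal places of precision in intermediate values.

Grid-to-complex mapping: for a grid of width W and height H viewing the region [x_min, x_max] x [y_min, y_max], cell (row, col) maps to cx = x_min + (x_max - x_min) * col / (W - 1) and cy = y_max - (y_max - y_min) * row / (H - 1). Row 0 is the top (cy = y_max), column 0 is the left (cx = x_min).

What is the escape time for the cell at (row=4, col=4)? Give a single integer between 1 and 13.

z_0 = 0 + 0i, c = 1.0000 + -0.7920i
Iter 1: z = 1.0000 + -0.7920i, |z|^2 = 1.6273
Iter 2: z = 1.3727 + -2.3760i, |z|^2 = 7.5298
Escaped at iteration 2

Answer: 2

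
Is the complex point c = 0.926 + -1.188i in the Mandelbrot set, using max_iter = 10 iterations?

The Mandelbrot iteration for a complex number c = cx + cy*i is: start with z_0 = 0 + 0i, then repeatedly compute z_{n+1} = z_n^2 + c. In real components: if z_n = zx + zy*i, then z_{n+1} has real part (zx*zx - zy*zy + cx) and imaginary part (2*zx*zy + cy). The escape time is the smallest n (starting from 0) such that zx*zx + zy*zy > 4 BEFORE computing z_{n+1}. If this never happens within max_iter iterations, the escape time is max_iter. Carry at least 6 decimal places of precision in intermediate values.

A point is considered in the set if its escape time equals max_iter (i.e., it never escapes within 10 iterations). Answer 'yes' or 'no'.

z_0 = 0 + 0i, c = 0.9260 + -1.1880i
Iter 1: z = 0.9260 + -1.1880i, |z|^2 = 2.2688
Iter 2: z = 0.3721 + -3.3882i, |z|^2 = 11.6182
Escaped at iteration 2

Answer: no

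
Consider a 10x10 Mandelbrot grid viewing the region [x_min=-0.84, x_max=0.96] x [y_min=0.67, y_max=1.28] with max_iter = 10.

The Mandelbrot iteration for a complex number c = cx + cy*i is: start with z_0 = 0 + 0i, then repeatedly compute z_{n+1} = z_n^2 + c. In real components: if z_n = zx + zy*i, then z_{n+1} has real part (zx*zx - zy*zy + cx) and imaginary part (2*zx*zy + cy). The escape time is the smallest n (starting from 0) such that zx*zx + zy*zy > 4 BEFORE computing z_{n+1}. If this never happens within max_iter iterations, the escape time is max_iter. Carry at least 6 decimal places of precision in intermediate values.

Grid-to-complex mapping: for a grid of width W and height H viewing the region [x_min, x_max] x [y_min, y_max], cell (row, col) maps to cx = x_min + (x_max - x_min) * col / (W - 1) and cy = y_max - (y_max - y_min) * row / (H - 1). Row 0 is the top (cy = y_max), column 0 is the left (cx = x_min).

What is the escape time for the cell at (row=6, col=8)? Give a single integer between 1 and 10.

Answer: 2

Derivation:
z_0 = 0 + 0i, c = 0.7600 + 0.8733i
Iter 1: z = 0.7600 + 0.8733i, |z|^2 = 1.3403
Iter 2: z = 0.5749 + 2.2008i, |z|^2 = 5.1740
Escaped at iteration 2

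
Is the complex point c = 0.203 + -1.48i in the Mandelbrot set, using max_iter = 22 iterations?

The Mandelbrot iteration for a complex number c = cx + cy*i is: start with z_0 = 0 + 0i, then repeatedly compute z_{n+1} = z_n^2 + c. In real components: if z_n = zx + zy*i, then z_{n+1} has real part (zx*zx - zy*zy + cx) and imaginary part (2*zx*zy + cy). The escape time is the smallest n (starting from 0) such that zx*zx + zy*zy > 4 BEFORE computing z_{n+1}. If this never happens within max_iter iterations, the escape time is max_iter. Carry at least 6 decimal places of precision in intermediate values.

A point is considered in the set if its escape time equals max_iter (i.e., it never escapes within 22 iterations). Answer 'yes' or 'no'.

z_0 = 0 + 0i, c = 0.2030 + -1.4800i
Iter 1: z = 0.2030 + -1.4800i, |z|^2 = 2.2316
Iter 2: z = -1.9462 + -2.0809i, |z|^2 = 8.1177
Escaped at iteration 2

Answer: no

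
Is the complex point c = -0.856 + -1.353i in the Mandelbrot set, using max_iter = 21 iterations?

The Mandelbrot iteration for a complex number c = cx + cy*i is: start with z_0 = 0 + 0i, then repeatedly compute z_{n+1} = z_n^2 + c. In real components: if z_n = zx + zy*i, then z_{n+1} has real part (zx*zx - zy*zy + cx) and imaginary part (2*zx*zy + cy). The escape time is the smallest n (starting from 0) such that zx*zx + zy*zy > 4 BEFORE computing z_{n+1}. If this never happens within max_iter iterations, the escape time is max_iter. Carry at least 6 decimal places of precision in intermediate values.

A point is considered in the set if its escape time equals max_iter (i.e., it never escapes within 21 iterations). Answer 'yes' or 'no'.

Answer: no

Derivation:
z_0 = 0 + 0i, c = -0.8560 + -1.3530i
Iter 1: z = -0.8560 + -1.3530i, |z|^2 = 2.5633
Iter 2: z = -1.9539 + 0.9633i, |z|^2 = 4.7456
Escaped at iteration 2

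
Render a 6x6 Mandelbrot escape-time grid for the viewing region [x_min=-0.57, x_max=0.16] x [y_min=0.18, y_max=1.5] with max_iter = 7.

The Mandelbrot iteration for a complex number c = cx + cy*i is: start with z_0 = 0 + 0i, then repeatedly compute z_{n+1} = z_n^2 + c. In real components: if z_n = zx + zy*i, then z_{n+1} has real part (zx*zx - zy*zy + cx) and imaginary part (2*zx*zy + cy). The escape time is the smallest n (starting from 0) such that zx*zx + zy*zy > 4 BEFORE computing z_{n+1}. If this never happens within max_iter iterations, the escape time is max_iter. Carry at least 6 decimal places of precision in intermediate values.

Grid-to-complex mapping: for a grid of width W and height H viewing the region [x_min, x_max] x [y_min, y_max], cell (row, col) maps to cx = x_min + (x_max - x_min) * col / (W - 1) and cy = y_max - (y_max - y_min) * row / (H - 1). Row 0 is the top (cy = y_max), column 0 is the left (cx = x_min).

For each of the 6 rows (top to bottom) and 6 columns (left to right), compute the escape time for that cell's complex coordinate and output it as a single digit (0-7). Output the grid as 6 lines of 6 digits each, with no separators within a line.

Answer: 222222
333332
445764
777777
777777
777777

Derivation:
(row=0, col=0): c = -0.5700 + 1.5000i → escape time 2
(row=0, col=1): c = -0.4240 + 1.5000i → escape time 2
(row=0, col=2): c = -0.2780 + 1.5000i → escape time 2
(row=0, col=3): c = -0.1320 + 1.5000i → escape time 2
(row=0, col=4): c = 0.0140 + 1.5000i → escape time 2
(row=0, col=5): c = 0.1600 + 1.5000i → escape time 2
(row=1, col=0): c = -0.5700 + 1.2360i → escape time 3
(row=1, col=1): c = -0.4240 + 1.2360i → escape time 3
(row=1, col=2): c = -0.2780 + 1.2360i → escape time 3
(row=1, col=3): c = -0.1320 + 1.2360i → escape time 3
(row=1, col=4): c = 0.0140 + 1.2360i → escape time 3
(row=1, col=5): c = 0.1600 + 1.2360i → escape time 2
(row=2, col=0): c = -0.5700 + 0.9720i → escape time 4
(row=2, col=1): c = -0.4240 + 0.9720i → escape time 4
(row=2, col=2): c = -0.2780 + 0.9720i → escape time 5
(row=2, col=3): c = -0.1320 + 0.9720i → escape time 7
(row=2, col=4): c = 0.0140 + 0.9720i → escape time 6
(row=2, col=5): c = 0.1600 + 0.9720i → escape time 4
(row=3, col=0): c = -0.5700 + 0.7080i → escape time 7
(row=3, col=1): c = -0.4240 + 0.7080i → escape time 7
(row=3, col=2): c = -0.2780 + 0.7080i → escape time 7
(row=3, col=3): c = -0.1320 + 0.7080i → escape time 7
(row=3, col=4): c = 0.0140 + 0.7080i → escape time 7
(row=3, col=5): c = 0.1600 + 0.7080i → escape time 7
(row=4, col=0): c = -0.5700 + 0.4440i → escape time 7
(row=4, col=1): c = -0.4240 + 0.4440i → escape time 7
(row=4, col=2): c = -0.2780 + 0.4440i → escape time 7
(row=4, col=3): c = -0.1320 + 0.4440i → escape time 7
(row=4, col=4): c = 0.0140 + 0.4440i → escape time 7
(row=4, col=5): c = 0.1600 + 0.4440i → escape time 7
(row=5, col=0): c = -0.5700 + 0.1800i → escape time 7
(row=5, col=1): c = -0.4240 + 0.1800i → escape time 7
(row=5, col=2): c = -0.2780 + 0.1800i → escape time 7
(row=5, col=3): c = -0.1320 + 0.1800i → escape time 7
(row=5, col=4): c = 0.0140 + 0.1800i → escape time 7
(row=5, col=5): c = 0.1600 + 0.1800i → escape time 7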